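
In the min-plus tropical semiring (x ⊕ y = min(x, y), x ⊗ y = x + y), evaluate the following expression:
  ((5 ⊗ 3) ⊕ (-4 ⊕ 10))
((5 ⊗ 3) ⊕ (-4 ⊕ 10)) = -4

Expand innermost to outermost. Recall ⊕ takes the minimum of its arguments and ⊗ takes their sum. Working out the expression ((5 ⊗ 3) ⊕ (-4 ⊕ 10)) gives -4.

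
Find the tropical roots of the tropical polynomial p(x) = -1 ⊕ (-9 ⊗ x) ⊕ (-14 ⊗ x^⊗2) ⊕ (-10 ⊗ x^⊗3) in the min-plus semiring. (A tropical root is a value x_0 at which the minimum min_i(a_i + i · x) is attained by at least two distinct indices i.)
Roots: {-4, 5, 8}

Each tropical root is a break point of the lower envelope of the lines y = a_i + i · x (there are 4 lines, with slopes 0, 1, ..., 3). Only the lines that attain the minimum somewhere contribute to roots; other lines are dominated. Here the surviving (envelope) indices are i = 3, i = 2, i = 1, i = 0.
Intersections between consecutive envelope lines give the roots: for adjacent envelope indices i < j the intersection is x = (a_i − a_j) / (j − i). Reading off the sorted break points: {-4, 5, 8}.
Verification: at each break x_0, at least two indices attain the minimum of min_i(a_i + i · x_0).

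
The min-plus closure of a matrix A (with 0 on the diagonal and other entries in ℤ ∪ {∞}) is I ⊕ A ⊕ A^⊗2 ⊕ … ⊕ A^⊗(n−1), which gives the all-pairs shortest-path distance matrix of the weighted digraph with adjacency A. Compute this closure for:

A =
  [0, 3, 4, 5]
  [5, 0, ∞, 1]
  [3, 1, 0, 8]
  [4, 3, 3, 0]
Closure =
  [0, 3, 4, 4]
  [5, 0, 4, 1]
  [3, 1, 0, 2]
  [4, 3, 3, 0]

This is the Floyd-Warshall all-pairs shortest-path computation. For each intermediate vertex k = 0, 1, …, 3, update dist[i][j] ← min(dist[i][j], dist[i][k] + dist[k][j]). The final matrix gives, for each (i, j), the minimum total weight of any directed path from i to j (possibly empty when i = j).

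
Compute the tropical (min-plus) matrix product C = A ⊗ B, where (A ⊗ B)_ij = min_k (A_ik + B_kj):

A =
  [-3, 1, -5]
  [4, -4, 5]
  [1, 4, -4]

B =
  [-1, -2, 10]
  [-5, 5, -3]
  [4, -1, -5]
A ⊗ B =
  [-4, -6, -10]
  [-9, 1, -7]
  [-1, -5, -9]

Apply the min-plus product entry-by-entry:
  C[0][0] = min over k of (A[0][0] + B[0][0] = -3 + -1 = -4, A[0][1] + B[1][0] = 1 + -5 = -4, A[0][2] + B[2][0] = -5 + 4 = -1) = -4 (attained at k = 0)
  C[0][1] = min over k of (A[0][0] + B[0][1] = -3 + -2 = -5, A[0][1] + B[1][1] = 1 + 5 = 6, A[0][2] + B[2][1] = -5 + -1 = -6) = -6 (attained at k = 2)
  C[0][2] = min over k of (A[0][0] + B[0][2] = -3 + 10 = 7, A[0][1] + B[1][2] = 1 + -3 = -2, A[0][2] + B[2][2] = -5 + -5 = -10) = -10 (attained at k = 2)
  C[1][0] = min over k of (A[1][0] + B[0][0] = 4 + -1 = 3, A[1][1] + B[1][0] = -4 + -5 = -9, A[1][2] + B[2][0] = 5 + 4 = 9) = -9 (attained at k = 1)
  C[1][1] = min over k of (A[1][0] + B[0][1] = 4 + -2 = 2, A[1][1] + B[1][1] = -4 + 5 = 1, A[1][2] + B[2][1] = 5 + -1 = 4) = 1 (attained at k = 1)
  C[1][2] = min over k of (A[1][0] + B[0][2] = 4 + 10 = 14, A[1][1] + B[1][2] = -4 + -3 = -7, A[1][2] + B[2][2] = 5 + -5 = 0) = -7 (attained at k = 1)
  C[2][0] = min over k of (A[2][0] + B[0][0] = 1 + -1 = 0, A[2][1] + B[1][0] = 4 + -5 = -1, A[2][2] + B[2][0] = -4 + 4 = 0) = -1 (attained at k = 1)
  C[2][1] = min over k of (A[2][0] + B[0][1] = 1 + -2 = -1, A[2][1] + B[1][1] = 4 + 5 = 9, A[2][2] + B[2][1] = -4 + -1 = -5) = -5 (attained at k = 2)
  C[2][2] = min over k of (A[2][0] + B[0][2] = 1 + 10 = 11, A[2][1] + B[1][2] = 4 + -3 = 1, A[2][2] + B[2][2] = -4 + -5 = -9) = -9 (attained at k = 2)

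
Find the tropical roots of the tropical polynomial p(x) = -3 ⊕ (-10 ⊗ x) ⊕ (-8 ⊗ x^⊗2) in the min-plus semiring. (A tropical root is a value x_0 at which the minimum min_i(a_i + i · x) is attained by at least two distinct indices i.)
Roots: {-2, 7}

Each tropical root is a break point of the lower envelope of the lines y = a_i + i · x (there are 3 lines, with slopes 0, 1, ..., 2). Only the lines that attain the minimum somewhere contribute to roots; other lines are dominated. Here the surviving (envelope) indices are i = 2, i = 1, i = 0.
Intersections between consecutive envelope lines give the roots: for adjacent envelope indices i < j the intersection is x = (a_i − a_j) / (j − i). Reading off the sorted break points: {-2, 7}.
Verification: at each break x_0, at least two indices attain the minimum of min_i(a_i + i · x_0).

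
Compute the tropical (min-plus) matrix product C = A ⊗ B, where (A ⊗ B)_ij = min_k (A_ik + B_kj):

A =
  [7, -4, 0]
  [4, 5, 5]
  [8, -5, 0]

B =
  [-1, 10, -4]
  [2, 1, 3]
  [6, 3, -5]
A ⊗ B =
  [-2, -3, -5]
  [3, 6, 0]
  [-3, -4, -5]

Apply the min-plus product entry-by-entry:
  C[0][0] = min over k of (A[0][0] + B[0][0] = 7 + -1 = 6, A[0][1] + B[1][0] = -4 + 2 = -2, A[0][2] + B[2][0] = 0 + 6 = 6) = -2 (attained at k = 1)
  C[0][1] = min over k of (A[0][0] + B[0][1] = 7 + 10 = 17, A[0][1] + B[1][1] = -4 + 1 = -3, A[0][2] + B[2][1] = 0 + 3 = 3) = -3 (attained at k = 1)
  C[0][2] = min over k of (A[0][0] + B[0][2] = 7 + -4 = 3, A[0][1] + B[1][2] = -4 + 3 = -1, A[0][2] + B[2][2] = 0 + -5 = -5) = -5 (attained at k = 2)
  C[1][0] = min over k of (A[1][0] + B[0][0] = 4 + -1 = 3, A[1][1] + B[1][0] = 5 + 2 = 7, A[1][2] + B[2][0] = 5 + 6 = 11) = 3 (attained at k = 0)
  C[1][1] = min over k of (A[1][0] + B[0][1] = 4 + 10 = 14, A[1][1] + B[1][1] = 5 + 1 = 6, A[1][2] + B[2][1] = 5 + 3 = 8) = 6 (attained at k = 1)
  C[1][2] = min over k of (A[1][0] + B[0][2] = 4 + -4 = 0, A[1][1] + B[1][2] = 5 + 3 = 8, A[1][2] + B[2][2] = 5 + -5 = 0) = 0 (attained at k = 0)
  C[2][0] = min over k of (A[2][0] + B[0][0] = 8 + -1 = 7, A[2][1] + B[1][0] = -5 + 2 = -3, A[2][2] + B[2][0] = 0 + 6 = 6) = -3 (attained at k = 1)
  C[2][1] = min over k of (A[2][0] + B[0][1] = 8 + 10 = 18, A[2][1] + B[1][1] = -5 + 1 = -4, A[2][2] + B[2][1] = 0 + 3 = 3) = -4 (attained at k = 1)
  C[2][2] = min over k of (A[2][0] + B[0][2] = 8 + -4 = 4, A[2][1] + B[1][2] = -5 + 3 = -2, A[2][2] + B[2][2] = 0 + -5 = -5) = -5 (attained at k = 2)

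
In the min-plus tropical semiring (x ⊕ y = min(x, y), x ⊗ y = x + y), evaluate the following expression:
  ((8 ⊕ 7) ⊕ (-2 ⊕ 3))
((8 ⊕ 7) ⊕ (-2 ⊕ 3)) = -2

Expand innermost to outermost. Recall ⊕ takes the minimum of its arguments and ⊗ takes their sum. Working out the expression ((8 ⊕ 7) ⊕ (-2 ⊕ 3)) gives -2.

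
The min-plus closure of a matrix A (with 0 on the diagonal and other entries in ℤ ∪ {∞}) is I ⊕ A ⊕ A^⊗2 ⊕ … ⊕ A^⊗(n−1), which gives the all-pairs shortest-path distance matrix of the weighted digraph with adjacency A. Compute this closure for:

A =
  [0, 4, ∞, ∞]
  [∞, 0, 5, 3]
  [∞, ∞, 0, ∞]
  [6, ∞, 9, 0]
Closure =
  [0, 4, 9, 7]
  [9, 0, 5, 3]
  [∞, ∞, 0, ∞]
  [6, 10, 9, 0]

This is the Floyd-Warshall all-pairs shortest-path computation. For each intermediate vertex k = 0, 1, …, 3, update dist[i][j] ← min(dist[i][j], dist[i][k] + dist[k][j]). The final matrix gives, for each (i, j), the minimum total weight of any directed path from i to j (possibly empty when i = j).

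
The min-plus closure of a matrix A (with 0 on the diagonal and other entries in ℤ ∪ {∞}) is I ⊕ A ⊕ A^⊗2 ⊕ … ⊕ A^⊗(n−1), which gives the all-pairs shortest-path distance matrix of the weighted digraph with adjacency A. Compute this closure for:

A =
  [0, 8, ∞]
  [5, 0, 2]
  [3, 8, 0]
Closure =
  [0, 8, 10]
  [5, 0, 2]
  [3, 8, 0]

This is the Floyd-Warshall all-pairs shortest-path computation. For each intermediate vertex k = 0, 1, …, 2, update dist[i][j] ← min(dist[i][j], dist[i][k] + dist[k][j]). The final matrix gives, for each (i, j), the minimum total weight of any directed path from i to j (possibly empty when i = j).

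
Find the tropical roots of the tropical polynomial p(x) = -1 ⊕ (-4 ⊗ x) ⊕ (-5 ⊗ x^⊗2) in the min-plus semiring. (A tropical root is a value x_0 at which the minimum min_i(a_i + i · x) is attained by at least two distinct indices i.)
Roots: {1, 3}

Each tropical root is a break point of the lower envelope of the lines y = a_i + i · x (there are 3 lines, with slopes 0, 1, ..., 2). Only the lines that attain the minimum somewhere contribute to roots; other lines are dominated. Here the surviving (envelope) indices are i = 2, i = 1, i = 0.
Intersections between consecutive envelope lines give the roots: for adjacent envelope indices i < j the intersection is x = (a_i − a_j) / (j − i). Reading off the sorted break points: {1, 3}.
Verification: at each break x_0, at least two indices attain the minimum of min_i(a_i + i · x_0).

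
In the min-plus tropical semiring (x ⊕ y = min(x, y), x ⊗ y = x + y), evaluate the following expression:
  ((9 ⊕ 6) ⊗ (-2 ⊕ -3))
((9 ⊕ 6) ⊗ (-2 ⊕ -3)) = 3

Expand innermost to outermost. Recall ⊕ takes the minimum of its arguments and ⊗ takes their sum. Working out the expression ((9 ⊕ 6) ⊗ (-2 ⊕ -3)) gives 3.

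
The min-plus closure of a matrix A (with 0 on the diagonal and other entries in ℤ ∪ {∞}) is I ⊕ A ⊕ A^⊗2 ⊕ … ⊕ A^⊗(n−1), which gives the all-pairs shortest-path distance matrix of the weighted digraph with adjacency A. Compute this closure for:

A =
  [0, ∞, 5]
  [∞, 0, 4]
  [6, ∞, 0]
Closure =
  [0, ∞, 5]
  [10, 0, 4]
  [6, ∞, 0]

This is the Floyd-Warshall all-pairs shortest-path computation. For each intermediate vertex k = 0, 1, …, 2, update dist[i][j] ← min(dist[i][j], dist[i][k] + dist[k][j]). The final matrix gives, for each (i, j), the minimum total weight of any directed path from i to j (possibly empty when i = j).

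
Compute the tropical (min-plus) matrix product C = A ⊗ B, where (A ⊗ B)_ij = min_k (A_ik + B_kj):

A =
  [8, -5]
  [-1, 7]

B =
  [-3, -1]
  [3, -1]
A ⊗ B =
  [-2, -6]
  [-4, -2]

Apply the min-plus product entry-by-entry:
  C[0][0] = min over k of (A[0][0] + B[0][0] = 8 + -3 = 5, A[0][1] + B[1][0] = -5 + 3 = -2) = -2 (attained at k = 1)
  C[0][1] = min over k of (A[0][0] + B[0][1] = 8 + -1 = 7, A[0][1] + B[1][1] = -5 + -1 = -6) = -6 (attained at k = 1)
  C[1][0] = min over k of (A[1][0] + B[0][0] = -1 + -3 = -4, A[1][1] + B[1][0] = 7 + 3 = 10) = -4 (attained at k = 0)
  C[1][1] = min over k of (A[1][0] + B[0][1] = -1 + -1 = -2, A[1][1] + B[1][1] = 7 + -1 = 6) = -2 (attained at k = 0)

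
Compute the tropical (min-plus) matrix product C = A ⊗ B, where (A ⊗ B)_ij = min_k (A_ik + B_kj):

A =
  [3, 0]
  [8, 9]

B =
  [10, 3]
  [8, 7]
A ⊗ B =
  [8, 6]
  [17, 11]

Apply the min-plus product entry-by-entry:
  C[0][0] = min over k of (A[0][0] + B[0][0] = 3 + 10 = 13, A[0][1] + B[1][0] = 0 + 8 = 8) = 8 (attained at k = 1)
  C[0][1] = min over k of (A[0][0] + B[0][1] = 3 + 3 = 6, A[0][1] + B[1][1] = 0 + 7 = 7) = 6 (attained at k = 0)
  C[1][0] = min over k of (A[1][0] + B[0][0] = 8 + 10 = 18, A[1][1] + B[1][0] = 9 + 8 = 17) = 17 (attained at k = 1)
  C[1][1] = min over k of (A[1][0] + B[0][1] = 8 + 3 = 11, A[1][1] + B[1][1] = 9 + 7 = 16) = 11 (attained at k = 0)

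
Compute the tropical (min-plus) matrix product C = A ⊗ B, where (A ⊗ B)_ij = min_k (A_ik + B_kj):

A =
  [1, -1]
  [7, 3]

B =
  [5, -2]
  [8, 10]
A ⊗ B =
  [6, -1]
  [11, 5]

Apply the min-plus product entry-by-entry:
  C[0][0] = min over k of (A[0][0] + B[0][0] = 1 + 5 = 6, A[0][1] + B[1][0] = -1 + 8 = 7) = 6 (attained at k = 0)
  C[0][1] = min over k of (A[0][0] + B[0][1] = 1 + -2 = -1, A[0][1] + B[1][1] = -1 + 10 = 9) = -1 (attained at k = 0)
  C[1][0] = min over k of (A[1][0] + B[0][0] = 7 + 5 = 12, A[1][1] + B[1][0] = 3 + 8 = 11) = 11 (attained at k = 1)
  C[1][1] = min over k of (A[1][0] + B[0][1] = 7 + -2 = 5, A[1][1] + B[1][1] = 3 + 10 = 13) = 5 (attained at k = 0)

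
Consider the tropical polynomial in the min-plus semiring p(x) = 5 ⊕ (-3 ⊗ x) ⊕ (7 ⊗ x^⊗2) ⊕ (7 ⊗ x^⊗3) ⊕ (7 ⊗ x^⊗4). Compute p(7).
p(7) = 4

A tropical monomial a ⊗ x^⊗i evaluates to a + i · x. Evaluating each term at x = 7:
  Term 0 contributes 5 + 0 · 7 = 5
  Term 1 contributes -3 + 1 · 7 = 4
  Term 2 contributes 7 + 2 · 7 = 21
  Term 3 contributes 7 + 3 · 7 = 28
  Term 4 contributes 7 + 4 · 7 = 35
p(7) = ⊕ of these = min[5, 4, 21, 28, 35] = 4.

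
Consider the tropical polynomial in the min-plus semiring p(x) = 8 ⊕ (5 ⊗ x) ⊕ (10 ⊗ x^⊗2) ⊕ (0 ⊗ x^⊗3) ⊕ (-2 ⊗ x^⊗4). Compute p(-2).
p(-2) = -10

A tropical monomial a ⊗ x^⊗i evaluates to a + i · x. Evaluating each term at x = -2:
  Term 0 contributes 8 + 0 · -2 = 8
  Term 1 contributes 5 + 1 · -2 = 3
  Term 2 contributes 10 + 2 · -2 = 6
  Term 3 contributes 0 + 3 · -2 = -6
  Term 4 contributes -2 + 4 · -2 = -10
p(-2) = ⊕ of these = min[8, 3, 6, -6, -10] = -10.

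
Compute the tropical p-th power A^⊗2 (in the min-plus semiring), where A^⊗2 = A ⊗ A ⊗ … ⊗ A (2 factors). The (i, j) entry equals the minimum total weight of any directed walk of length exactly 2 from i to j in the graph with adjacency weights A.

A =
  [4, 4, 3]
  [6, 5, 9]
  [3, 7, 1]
A^⊗2 =
  [6, 8, 4]
  [10, 10, 9]
  [4, 7, 2]

Each entry (A^⊗2)_ij equals the minimum over all length-2 walks i = v_0 → v_1 → … → v_2 = j of Σ_t A[v_t][v_{t+1}]. For example, for (i, j) = (0, 2) we minimise over 3 possible intermediate vertex sequences; the minimum is 4, attained along the walk 0 → 2 → 2.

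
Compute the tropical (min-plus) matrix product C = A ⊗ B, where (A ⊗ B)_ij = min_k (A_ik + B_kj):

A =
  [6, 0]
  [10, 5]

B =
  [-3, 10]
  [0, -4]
A ⊗ B =
  [0, -4]
  [5, 1]

Apply the min-plus product entry-by-entry:
  C[0][0] = min over k of (A[0][0] + B[0][0] = 6 + -3 = 3, A[0][1] + B[1][0] = 0 + 0 = 0) = 0 (attained at k = 1)
  C[0][1] = min over k of (A[0][0] + B[0][1] = 6 + 10 = 16, A[0][1] + B[1][1] = 0 + -4 = -4) = -4 (attained at k = 1)
  C[1][0] = min over k of (A[1][0] + B[0][0] = 10 + -3 = 7, A[1][1] + B[1][0] = 5 + 0 = 5) = 5 (attained at k = 1)
  C[1][1] = min over k of (A[1][0] + B[0][1] = 10 + 10 = 20, A[1][1] + B[1][1] = 5 + -4 = 1) = 1 (attained at k = 1)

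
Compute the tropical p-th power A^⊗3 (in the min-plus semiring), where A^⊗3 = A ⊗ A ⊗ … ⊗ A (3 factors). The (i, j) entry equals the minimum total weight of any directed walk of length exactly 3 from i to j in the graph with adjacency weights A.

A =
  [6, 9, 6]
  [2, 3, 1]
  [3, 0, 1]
A^⊗3 =
  [8, 7, 7]
  [3, 2, 2]
  [3, 1, 2]

Each entry (A^⊗3)_ij equals the minimum over all length-3 walks i = v_0 → v_1 → … → v_3 = j of Σ_t A[v_t][v_{t+1}]. For example, for (i, j) = (0, 2) we minimise over 9 possible intermediate vertex sequences; the minimum is 7, attained along the walk 0 → 2 → 1 → 2.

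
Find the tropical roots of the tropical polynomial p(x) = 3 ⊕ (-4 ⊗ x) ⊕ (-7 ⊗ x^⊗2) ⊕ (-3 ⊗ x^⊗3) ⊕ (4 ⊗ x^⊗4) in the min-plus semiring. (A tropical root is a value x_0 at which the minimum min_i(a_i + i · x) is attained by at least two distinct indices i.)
Roots: {-7, -4, 3, 7}

Each tropical root is a break point of the lower envelope of the lines y = a_i + i · x (there are 5 lines, with slopes 0, 1, ..., 4). Only the lines that attain the minimum somewhere contribute to roots; other lines are dominated. Here the surviving (envelope) indices are i = 4, i = 3, i = 2, i = 1, i = 0.
Intersections between consecutive envelope lines give the roots: for adjacent envelope indices i < j the intersection is x = (a_i − a_j) / (j − i). Reading off the sorted break points: {-7, -4, 3, 7}.
Verification: at each break x_0, at least two indices attain the minimum of min_i(a_i + i · x_0).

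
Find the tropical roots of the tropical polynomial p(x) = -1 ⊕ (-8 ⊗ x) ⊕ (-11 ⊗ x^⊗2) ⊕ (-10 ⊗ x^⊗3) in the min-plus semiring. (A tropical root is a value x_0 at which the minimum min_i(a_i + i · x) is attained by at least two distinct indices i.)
Roots: {-1, 3, 7}

Each tropical root is a break point of the lower envelope of the lines y = a_i + i · x (there are 4 lines, with slopes 0, 1, ..., 3). Only the lines that attain the minimum somewhere contribute to roots; other lines are dominated. Here the surviving (envelope) indices are i = 3, i = 2, i = 1, i = 0.
Intersections between consecutive envelope lines give the roots: for adjacent envelope indices i < j the intersection is x = (a_i − a_j) / (j − i). Reading off the sorted break points: {-1, 3, 7}.
Verification: at each break x_0, at least two indices attain the minimum of min_i(a_i + i · x_0).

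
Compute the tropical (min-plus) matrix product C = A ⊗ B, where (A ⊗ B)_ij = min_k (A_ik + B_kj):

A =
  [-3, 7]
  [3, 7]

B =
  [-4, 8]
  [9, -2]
A ⊗ B =
  [-7, 5]
  [-1, 5]

Apply the min-plus product entry-by-entry:
  C[0][0] = min over k of (A[0][0] + B[0][0] = -3 + -4 = -7, A[0][1] + B[1][0] = 7 + 9 = 16) = -7 (attained at k = 0)
  C[0][1] = min over k of (A[0][0] + B[0][1] = -3 + 8 = 5, A[0][1] + B[1][1] = 7 + -2 = 5) = 5 (attained at k = 0)
  C[1][0] = min over k of (A[1][0] + B[0][0] = 3 + -4 = -1, A[1][1] + B[1][0] = 7 + 9 = 16) = -1 (attained at k = 0)
  C[1][1] = min over k of (A[1][0] + B[0][1] = 3 + 8 = 11, A[1][1] + B[1][1] = 7 + -2 = 5) = 5 (attained at k = 1)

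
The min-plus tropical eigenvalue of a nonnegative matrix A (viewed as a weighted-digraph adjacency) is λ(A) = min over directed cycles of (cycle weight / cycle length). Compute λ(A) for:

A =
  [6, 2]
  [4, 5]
λ(A) = 3

Enumerate directed cycles and compute their means (weight / length). Sample:
  cycle 0 → 0: weight = 6, length = 1, mean = 6/1 ≈ 6.000
  cycle 1 → 1: weight = 5, length = 1, mean = 5/1 ≈ 5.000
  cycle 0 → 1 → 0: weight = 6, length = 2, mean = 6/2 ≈ 3.000
  cycle 1 → 0 → 1: weight = 6, length = 2, mean = 6/2 ≈ 3.000
Minimum mean = 3.000, attained e.g. along the cycle 0 → 1 → 0 with weight 6 and length 2. So λ(A) = 6/2 = 3.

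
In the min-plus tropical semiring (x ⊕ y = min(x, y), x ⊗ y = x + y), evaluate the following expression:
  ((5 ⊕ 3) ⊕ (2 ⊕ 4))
((5 ⊕ 3) ⊕ (2 ⊕ 4)) = 2

Expand innermost to outermost. Recall ⊕ takes the minimum of its arguments and ⊗ takes their sum. Working out the expression ((5 ⊕ 3) ⊕ (2 ⊕ 4)) gives 2.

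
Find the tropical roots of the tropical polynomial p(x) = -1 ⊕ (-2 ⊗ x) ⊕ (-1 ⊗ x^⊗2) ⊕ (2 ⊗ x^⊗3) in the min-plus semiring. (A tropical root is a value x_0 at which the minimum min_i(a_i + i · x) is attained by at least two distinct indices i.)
Roots: {-3, -1, 1}

Each tropical root is a break point of the lower envelope of the lines y = a_i + i · x (there are 4 lines, with slopes 0, 1, ..., 3). Only the lines that attain the minimum somewhere contribute to roots; other lines are dominated. Here the surviving (envelope) indices are i = 3, i = 2, i = 1, i = 0.
Intersections between consecutive envelope lines give the roots: for adjacent envelope indices i < j the intersection is x = (a_i − a_j) / (j − i). Reading off the sorted break points: {-3, -1, 1}.
Verification: at each break x_0, at least two indices attain the minimum of min_i(a_i + i · x_0).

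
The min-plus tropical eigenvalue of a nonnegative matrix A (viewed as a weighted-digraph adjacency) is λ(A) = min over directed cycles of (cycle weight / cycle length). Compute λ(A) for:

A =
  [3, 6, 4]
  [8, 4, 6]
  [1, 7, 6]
λ(A) = 5/2

Enumerate directed cycles and compute their means (weight / length). Sample:
  cycle 0 → 0: weight = 3, length = 1, mean = 3/1 ≈ 3.000
  cycle 1 → 1: weight = 4, length = 1, mean = 4/1 ≈ 4.000
  cycle 2 → 2: weight = 6, length = 1, mean = 6/1 ≈ 6.000
  cycle 0 → 1 → 0: weight = 14, length = 2, mean = 14/2 ≈ 7.000
  cycle 0 → 2 → 0: weight = 5, length = 2, mean = 5/2 ≈ 2.500
  cycle 1 → 0 → 1: weight = 14, length = 2, mean = 14/2 ≈ 7.000
Minimum mean = 2.500, attained e.g. along the cycle 0 → 2 → 0 with weight 5 and length 2. So λ(A) = 5/2 = 5/2.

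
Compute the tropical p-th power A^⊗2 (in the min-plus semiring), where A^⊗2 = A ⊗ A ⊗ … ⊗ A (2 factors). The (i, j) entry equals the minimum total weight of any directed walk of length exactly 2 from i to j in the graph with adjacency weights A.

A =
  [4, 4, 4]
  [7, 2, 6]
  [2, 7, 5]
A^⊗2 =
  [6, 6, 8]
  [8, 4, 8]
  [6, 6, 6]

Each entry (A^⊗2)_ij equals the minimum over all length-2 walks i = v_0 → v_1 → … → v_2 = j of Σ_t A[v_t][v_{t+1}]. For example, for (i, j) = (0, 2) we minimise over 3 possible intermediate vertex sequences; the minimum is 8, attained along the walk 0 → 0 → 2.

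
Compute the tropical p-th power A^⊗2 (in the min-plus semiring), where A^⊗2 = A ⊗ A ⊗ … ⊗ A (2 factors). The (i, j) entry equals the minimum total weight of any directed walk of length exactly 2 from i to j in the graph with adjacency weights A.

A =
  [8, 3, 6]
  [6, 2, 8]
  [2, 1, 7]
A^⊗2 =
  [8, 5, 11]
  [8, 4, 10]
  [7, 3, 8]

Each entry (A^⊗2)_ij equals the minimum over all length-2 walks i = v_0 → v_1 → … → v_2 = j of Σ_t A[v_t][v_{t+1}]. For example, for (i, j) = (0, 2) we minimise over 3 possible intermediate vertex sequences; the minimum is 11, attained along the walk 0 → 1 → 2.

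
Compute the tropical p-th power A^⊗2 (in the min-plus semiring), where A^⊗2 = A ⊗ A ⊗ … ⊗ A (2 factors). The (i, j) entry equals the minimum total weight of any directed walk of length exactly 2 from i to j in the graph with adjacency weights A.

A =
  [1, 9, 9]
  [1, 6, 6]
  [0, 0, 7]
A^⊗2 =
  [2, 9, 10]
  [2, 6, 10]
  [1, 6, 6]

Each entry (A^⊗2)_ij equals the minimum over all length-2 walks i = v_0 → v_1 → … → v_2 = j of Σ_t A[v_t][v_{t+1}]. For example, for (i, j) = (0, 2) we minimise over 3 possible intermediate vertex sequences; the minimum is 10, attained along the walk 0 → 0 → 2.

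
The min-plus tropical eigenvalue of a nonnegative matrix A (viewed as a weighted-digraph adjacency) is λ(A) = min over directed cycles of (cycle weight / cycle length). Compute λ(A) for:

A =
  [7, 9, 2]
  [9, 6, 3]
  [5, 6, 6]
λ(A) = 7/2

Enumerate directed cycles and compute their means (weight / length). Sample:
  cycle 0 → 0: weight = 7, length = 1, mean = 7/1 ≈ 7.000
  cycle 1 → 1: weight = 6, length = 1, mean = 6/1 ≈ 6.000
  cycle 2 → 2: weight = 6, length = 1, mean = 6/1 ≈ 6.000
  cycle 0 → 1 → 0: weight = 18, length = 2, mean = 18/2 ≈ 9.000
  cycle 0 → 2 → 0: weight = 7, length = 2, mean = 7/2 ≈ 3.500
  cycle 1 → 0 → 1: weight = 18, length = 2, mean = 18/2 ≈ 9.000
Minimum mean = 3.500, attained e.g. along the cycle 0 → 2 → 0 with weight 7 and length 2. So λ(A) = 7/2 = 7/2.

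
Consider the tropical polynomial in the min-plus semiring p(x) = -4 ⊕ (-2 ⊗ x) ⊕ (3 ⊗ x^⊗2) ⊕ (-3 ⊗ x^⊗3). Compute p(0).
p(0) = -4

A tropical monomial a ⊗ x^⊗i evaluates to a + i · x. Evaluating each term at x = 0:
  Term 0 contributes -4 + 0 · 0 = -4
  Term 1 contributes -2 + 1 · 0 = -2
  Term 2 contributes 3 + 2 · 0 = 3
  Term 3 contributes -3 + 3 · 0 = -3
p(0) = ⊕ of these = min[-4, -2, 3, -3] = -4.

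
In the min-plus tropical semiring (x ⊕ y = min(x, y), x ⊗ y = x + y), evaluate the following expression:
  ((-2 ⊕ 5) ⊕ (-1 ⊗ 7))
((-2 ⊕ 5) ⊕ (-1 ⊗ 7)) = -2

Expand innermost to outermost. Recall ⊕ takes the minimum of its arguments and ⊗ takes their sum. Working out the expression ((-2 ⊕ 5) ⊕ (-1 ⊗ 7)) gives -2.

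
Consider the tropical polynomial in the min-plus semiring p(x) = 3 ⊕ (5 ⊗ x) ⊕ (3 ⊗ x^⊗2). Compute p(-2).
p(-2) = -1

A tropical monomial a ⊗ x^⊗i evaluates to a + i · x. Evaluating each term at x = -2:
  Term 0 contributes 3 + 0 · -2 = 3
  Term 1 contributes 5 + 1 · -2 = 3
  Term 2 contributes 3 + 2 · -2 = -1
p(-2) = ⊕ of these = min[3, 3, -1] = -1.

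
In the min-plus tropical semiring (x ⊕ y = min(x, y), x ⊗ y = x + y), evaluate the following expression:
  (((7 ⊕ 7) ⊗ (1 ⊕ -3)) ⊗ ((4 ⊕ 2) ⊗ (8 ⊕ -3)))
(((7 ⊕ 7) ⊗ (1 ⊕ -3)) ⊗ ((4 ⊕ 2) ⊗ (8 ⊕ -3))) = 3

Expand innermost to outermost. Recall ⊕ takes the minimum of its arguments and ⊗ takes their sum. Working out the expression (((7 ⊕ 7) ⊗ (1 ⊕ -3)) ⊗ ((4 ⊕ 2) ⊗ (8 ⊕ -3))) gives 3.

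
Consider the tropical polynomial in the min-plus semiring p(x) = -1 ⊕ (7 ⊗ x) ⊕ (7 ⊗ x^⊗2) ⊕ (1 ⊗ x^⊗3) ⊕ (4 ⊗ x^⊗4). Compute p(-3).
p(-3) = -8

A tropical monomial a ⊗ x^⊗i evaluates to a + i · x. Evaluating each term at x = -3:
  Term 0 contributes -1 + 0 · -3 = -1
  Term 1 contributes 7 + 1 · -3 = 4
  Term 2 contributes 7 + 2 · -3 = 1
  Term 3 contributes 1 + 3 · -3 = -8
  Term 4 contributes 4 + 4 · -3 = -8
p(-3) = ⊕ of these = min[-1, 4, 1, -8, -8] = -8.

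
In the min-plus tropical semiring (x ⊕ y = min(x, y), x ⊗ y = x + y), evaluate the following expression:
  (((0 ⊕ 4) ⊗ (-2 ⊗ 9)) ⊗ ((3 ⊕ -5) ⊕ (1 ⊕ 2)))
(((0 ⊕ 4) ⊗ (-2 ⊗ 9)) ⊗ ((3 ⊕ -5) ⊕ (1 ⊕ 2))) = 2

Expand innermost to outermost. Recall ⊕ takes the minimum of its arguments and ⊗ takes their sum. Working out the expression (((0 ⊕ 4) ⊗ (-2 ⊗ 9)) ⊗ ((3 ⊕ -5) ⊕ (1 ⊕ 2))) gives 2.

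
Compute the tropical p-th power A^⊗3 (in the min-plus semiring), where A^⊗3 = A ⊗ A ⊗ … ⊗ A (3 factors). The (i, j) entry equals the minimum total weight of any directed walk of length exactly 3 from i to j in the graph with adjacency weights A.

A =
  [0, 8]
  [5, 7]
A^⊗3 =
  [0, 8]
  [5, 13]

Each entry (A^⊗3)_ij equals the minimum over all length-3 walks i = v_0 → v_1 → … → v_3 = j of Σ_t A[v_t][v_{t+1}]. For example, for (i, j) = (0, 1) we minimise over 4 possible intermediate vertex sequences; the minimum is 8, attained along the walk 0 → 0 → 0 → 1.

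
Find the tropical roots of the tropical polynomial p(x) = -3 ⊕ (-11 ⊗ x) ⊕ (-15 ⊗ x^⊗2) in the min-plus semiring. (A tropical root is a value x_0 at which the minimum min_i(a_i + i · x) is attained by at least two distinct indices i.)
Roots: {4, 8}

Each tropical root is a break point of the lower envelope of the lines y = a_i + i · x (there are 3 lines, with slopes 0, 1, ..., 2). Only the lines that attain the minimum somewhere contribute to roots; other lines are dominated. Here the surviving (envelope) indices are i = 2, i = 1, i = 0.
Intersections between consecutive envelope lines give the roots: for adjacent envelope indices i < j the intersection is x = (a_i − a_j) / (j − i). Reading off the sorted break points: {4, 8}.
Verification: at each break x_0, at least two indices attain the minimum of min_i(a_i + i · x_0).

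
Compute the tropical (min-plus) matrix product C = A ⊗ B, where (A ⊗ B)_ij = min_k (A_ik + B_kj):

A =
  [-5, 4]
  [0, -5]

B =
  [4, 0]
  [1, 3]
A ⊗ B =
  [-1, -5]
  [-4, -2]

Apply the min-plus product entry-by-entry:
  C[0][0] = min over k of (A[0][0] + B[0][0] = -5 + 4 = -1, A[0][1] + B[1][0] = 4 + 1 = 5) = -1 (attained at k = 0)
  C[0][1] = min over k of (A[0][0] + B[0][1] = -5 + 0 = -5, A[0][1] + B[1][1] = 4 + 3 = 7) = -5 (attained at k = 0)
  C[1][0] = min over k of (A[1][0] + B[0][0] = 0 + 4 = 4, A[1][1] + B[1][0] = -5 + 1 = -4) = -4 (attained at k = 1)
  C[1][1] = min over k of (A[1][0] + B[0][1] = 0 + 0 = 0, A[1][1] + B[1][1] = -5 + 3 = -2) = -2 (attained at k = 1)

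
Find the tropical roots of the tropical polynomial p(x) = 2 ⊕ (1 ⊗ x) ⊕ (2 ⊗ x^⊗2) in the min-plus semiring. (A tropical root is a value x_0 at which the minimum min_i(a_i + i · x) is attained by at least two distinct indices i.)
Roots: {-1, 1}

Each tropical root is a break point of the lower envelope of the lines y = a_i + i · x (there are 3 lines, with slopes 0, 1, ..., 2). Only the lines that attain the minimum somewhere contribute to roots; other lines are dominated. Here the surviving (envelope) indices are i = 2, i = 1, i = 0.
Intersections between consecutive envelope lines give the roots: for adjacent envelope indices i < j the intersection is x = (a_i − a_j) / (j − i). Reading off the sorted break points: {-1, 1}.
Verification: at each break x_0, at least two indices attain the minimum of min_i(a_i + i · x_0).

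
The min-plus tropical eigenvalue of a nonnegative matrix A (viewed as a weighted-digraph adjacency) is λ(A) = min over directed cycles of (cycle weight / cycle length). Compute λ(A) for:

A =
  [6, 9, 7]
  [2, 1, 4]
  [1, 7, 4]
λ(A) = 1

Enumerate directed cycles and compute their means (weight / length). Sample:
  cycle 0 → 0: weight = 6, length = 1, mean = 6/1 ≈ 6.000
  cycle 1 → 1: weight = 1, length = 1, mean = 1/1 ≈ 1.000
  cycle 2 → 2: weight = 4, length = 1, mean = 4/1 ≈ 4.000
  cycle 0 → 1 → 0: weight = 11, length = 2, mean = 11/2 ≈ 5.500
  cycle 0 → 2 → 0: weight = 8, length = 2, mean = 8/2 ≈ 4.000
  cycle 1 → 0 → 1: weight = 11, length = 2, mean = 11/2 ≈ 5.500
Minimum mean = 1.000, attained e.g. along the cycle 1 → 1 with weight 1 and length 1. So λ(A) = 1/1 = 1.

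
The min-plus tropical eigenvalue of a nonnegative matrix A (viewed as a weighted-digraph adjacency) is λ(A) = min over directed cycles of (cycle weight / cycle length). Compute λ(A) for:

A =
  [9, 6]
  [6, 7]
λ(A) = 6

Enumerate directed cycles and compute their means (weight / length). Sample:
  cycle 0 → 0: weight = 9, length = 1, mean = 9/1 ≈ 9.000
  cycle 1 → 1: weight = 7, length = 1, mean = 7/1 ≈ 7.000
  cycle 0 → 1 → 0: weight = 12, length = 2, mean = 12/2 ≈ 6.000
  cycle 1 → 0 → 1: weight = 12, length = 2, mean = 12/2 ≈ 6.000
Minimum mean = 6.000, attained e.g. along the cycle 0 → 1 → 0 with weight 12 and length 2. So λ(A) = 12/2 = 6.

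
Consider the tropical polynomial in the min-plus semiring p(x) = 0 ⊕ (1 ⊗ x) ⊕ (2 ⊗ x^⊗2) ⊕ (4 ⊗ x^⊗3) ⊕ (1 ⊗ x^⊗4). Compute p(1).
p(1) = 0

A tropical monomial a ⊗ x^⊗i evaluates to a + i · x. Evaluating each term at x = 1:
  Term 0 contributes 0 + 0 · 1 = 0
  Term 1 contributes 1 + 1 · 1 = 2
  Term 2 contributes 2 + 2 · 1 = 4
  Term 3 contributes 4 + 3 · 1 = 7
  Term 4 contributes 1 + 4 · 1 = 5
p(1) = ⊕ of these = min[0, 2, 4, 7, 5] = 0.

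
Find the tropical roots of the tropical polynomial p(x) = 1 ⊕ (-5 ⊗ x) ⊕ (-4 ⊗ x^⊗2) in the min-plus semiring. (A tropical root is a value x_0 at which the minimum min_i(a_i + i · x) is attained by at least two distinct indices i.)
Roots: {-1, 6}

Each tropical root is a break point of the lower envelope of the lines y = a_i + i · x (there are 3 lines, with slopes 0, 1, ..., 2). Only the lines that attain the minimum somewhere contribute to roots; other lines are dominated. Here the surviving (envelope) indices are i = 2, i = 1, i = 0.
Intersections between consecutive envelope lines give the roots: for adjacent envelope indices i < j the intersection is x = (a_i − a_j) / (j − i). Reading off the sorted break points: {-1, 6}.
Verification: at each break x_0, at least two indices attain the minimum of min_i(a_i + i · x_0).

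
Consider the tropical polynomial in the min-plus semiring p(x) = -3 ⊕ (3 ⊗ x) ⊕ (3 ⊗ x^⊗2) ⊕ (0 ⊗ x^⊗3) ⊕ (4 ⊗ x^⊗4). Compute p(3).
p(3) = -3

A tropical monomial a ⊗ x^⊗i evaluates to a + i · x. Evaluating each term at x = 3:
  Term 0 contributes -3 + 0 · 3 = -3
  Term 1 contributes 3 + 1 · 3 = 6
  Term 2 contributes 3 + 2 · 3 = 9
  Term 3 contributes 0 + 3 · 3 = 9
  Term 4 contributes 4 + 4 · 3 = 16
p(3) = ⊕ of these = min[-3, 6, 9, 9, 16] = -3.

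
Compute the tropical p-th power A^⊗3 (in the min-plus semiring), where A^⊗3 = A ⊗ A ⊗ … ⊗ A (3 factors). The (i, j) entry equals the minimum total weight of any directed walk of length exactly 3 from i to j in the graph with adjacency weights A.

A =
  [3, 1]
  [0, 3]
A^⊗3 =
  [4, 2]
  [1, 4]

Each entry (A^⊗3)_ij equals the minimum over all length-3 walks i = v_0 → v_1 → … → v_3 = j of Σ_t A[v_t][v_{t+1}]. For example, for (i, j) = (0, 1) we minimise over 4 possible intermediate vertex sequences; the minimum is 2, attained along the walk 0 → 1 → 0 → 1.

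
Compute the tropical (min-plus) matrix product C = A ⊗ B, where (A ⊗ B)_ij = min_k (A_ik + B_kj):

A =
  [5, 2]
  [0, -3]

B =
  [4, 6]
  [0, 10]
A ⊗ B =
  [2, 11]
  [-3, 6]

Apply the min-plus product entry-by-entry:
  C[0][0] = min over k of (A[0][0] + B[0][0] = 5 + 4 = 9, A[0][1] + B[1][0] = 2 + 0 = 2) = 2 (attained at k = 1)
  C[0][1] = min over k of (A[0][0] + B[0][1] = 5 + 6 = 11, A[0][1] + B[1][1] = 2 + 10 = 12) = 11 (attained at k = 0)
  C[1][0] = min over k of (A[1][0] + B[0][0] = 0 + 4 = 4, A[1][1] + B[1][0] = -3 + 0 = -3) = -3 (attained at k = 1)
  C[1][1] = min over k of (A[1][0] + B[0][1] = 0 + 6 = 6, A[1][1] + B[1][1] = -3 + 10 = 7) = 6 (attained at k = 0)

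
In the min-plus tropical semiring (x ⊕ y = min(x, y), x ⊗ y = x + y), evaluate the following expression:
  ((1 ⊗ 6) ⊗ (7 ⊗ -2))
((1 ⊗ 6) ⊗ (7 ⊗ -2)) = 12

Expand innermost to outermost. Recall ⊕ takes the minimum of its arguments and ⊗ takes their sum. Working out the expression ((1 ⊗ 6) ⊗ (7 ⊗ -2)) gives 12.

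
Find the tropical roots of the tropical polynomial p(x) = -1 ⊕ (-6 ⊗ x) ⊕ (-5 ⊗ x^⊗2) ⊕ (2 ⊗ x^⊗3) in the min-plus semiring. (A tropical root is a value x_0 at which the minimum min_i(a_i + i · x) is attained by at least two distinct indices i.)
Roots: {-7, -1, 5}

Each tropical root is a break point of the lower envelope of the lines y = a_i + i · x (there are 4 lines, with slopes 0, 1, ..., 3). Only the lines that attain the minimum somewhere contribute to roots; other lines are dominated. Here the surviving (envelope) indices are i = 3, i = 2, i = 1, i = 0.
Intersections between consecutive envelope lines give the roots: for adjacent envelope indices i < j the intersection is x = (a_i − a_j) / (j − i). Reading off the sorted break points: {-7, -1, 5}.
Verification: at each break x_0, at least two indices attain the minimum of min_i(a_i + i · x_0).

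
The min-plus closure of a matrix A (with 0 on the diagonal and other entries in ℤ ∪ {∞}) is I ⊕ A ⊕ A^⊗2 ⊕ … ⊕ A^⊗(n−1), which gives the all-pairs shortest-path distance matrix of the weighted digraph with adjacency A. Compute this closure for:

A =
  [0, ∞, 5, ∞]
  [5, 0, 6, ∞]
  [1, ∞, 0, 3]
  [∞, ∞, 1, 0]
Closure =
  [0, ∞, 5, 8]
  [5, 0, 6, 9]
  [1, ∞, 0, 3]
  [2, ∞, 1, 0]

This is the Floyd-Warshall all-pairs shortest-path computation. For each intermediate vertex k = 0, 1, …, 3, update dist[i][j] ← min(dist[i][j], dist[i][k] + dist[k][j]). The final matrix gives, for each (i, j), the minimum total weight of any directed path from i to j (possibly empty when i = j).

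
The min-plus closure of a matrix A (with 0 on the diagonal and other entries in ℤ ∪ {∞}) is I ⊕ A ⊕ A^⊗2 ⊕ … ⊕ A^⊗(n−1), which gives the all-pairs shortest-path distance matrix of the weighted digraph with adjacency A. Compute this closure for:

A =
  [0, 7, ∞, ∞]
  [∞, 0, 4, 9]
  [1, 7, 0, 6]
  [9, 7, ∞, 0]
Closure =
  [0, 7, 11, 16]
  [5, 0, 4, 9]
  [1, 7, 0, 6]
  [9, 7, 11, 0]

This is the Floyd-Warshall all-pairs shortest-path computation. For each intermediate vertex k = 0, 1, …, 3, update dist[i][j] ← min(dist[i][j], dist[i][k] + dist[k][j]). The final matrix gives, for each (i, j), the minimum total weight of any directed path from i to j (possibly empty when i = j).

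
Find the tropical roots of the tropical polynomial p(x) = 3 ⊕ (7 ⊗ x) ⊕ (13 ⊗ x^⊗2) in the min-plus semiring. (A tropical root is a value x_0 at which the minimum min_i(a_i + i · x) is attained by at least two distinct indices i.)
Roots: {-6, -4}

Each tropical root is a break point of the lower envelope of the lines y = a_i + i · x (there are 3 lines, with slopes 0, 1, ..., 2). Only the lines that attain the minimum somewhere contribute to roots; other lines are dominated. Here the surviving (envelope) indices are i = 2, i = 1, i = 0.
Intersections between consecutive envelope lines give the roots: for adjacent envelope indices i < j the intersection is x = (a_i − a_j) / (j − i). Reading off the sorted break points: {-6, -4}.
Verification: at each break x_0, at least two indices attain the minimum of min_i(a_i + i · x_0).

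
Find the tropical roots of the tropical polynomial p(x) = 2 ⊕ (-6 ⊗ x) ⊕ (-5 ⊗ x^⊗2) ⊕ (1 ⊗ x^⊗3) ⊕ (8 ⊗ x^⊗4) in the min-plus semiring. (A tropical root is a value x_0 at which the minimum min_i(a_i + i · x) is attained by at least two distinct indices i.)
Roots: {-7, -6, -1, 8}

Each tropical root is a break point of the lower envelope of the lines y = a_i + i · x (there are 5 lines, with slopes 0, 1, ..., 4). Only the lines that attain the minimum somewhere contribute to roots; other lines are dominated. Here the surviving (envelope) indices are i = 4, i = 3, i = 2, i = 1, i = 0.
Intersections between consecutive envelope lines give the roots: for adjacent envelope indices i < j the intersection is x = (a_i − a_j) / (j − i). Reading off the sorted break points: {-7, -6, -1, 8}.
Verification: at each break x_0, at least two indices attain the minimum of min_i(a_i + i · x_0).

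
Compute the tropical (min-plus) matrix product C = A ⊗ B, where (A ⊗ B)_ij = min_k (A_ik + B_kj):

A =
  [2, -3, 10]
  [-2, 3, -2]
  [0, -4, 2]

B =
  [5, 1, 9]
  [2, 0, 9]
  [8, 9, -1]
A ⊗ B =
  [-1, -3, 6]
  [3, -1, -3]
  [-2, -4, 1]

Apply the min-plus product entry-by-entry:
  C[0][0] = min over k of (A[0][0] + B[0][0] = 2 + 5 = 7, A[0][1] + B[1][0] = -3 + 2 = -1, A[0][2] + B[2][0] = 10 + 8 = 18) = -1 (attained at k = 1)
  C[0][1] = min over k of (A[0][0] + B[0][1] = 2 + 1 = 3, A[0][1] + B[1][1] = -3 + 0 = -3, A[0][2] + B[2][1] = 10 + 9 = 19) = -3 (attained at k = 1)
  C[0][2] = min over k of (A[0][0] + B[0][2] = 2 + 9 = 11, A[0][1] + B[1][2] = -3 + 9 = 6, A[0][2] + B[2][2] = 10 + -1 = 9) = 6 (attained at k = 1)
  C[1][0] = min over k of (A[1][0] + B[0][0] = -2 + 5 = 3, A[1][1] + B[1][0] = 3 + 2 = 5, A[1][2] + B[2][0] = -2 + 8 = 6) = 3 (attained at k = 0)
  C[1][1] = min over k of (A[1][0] + B[0][1] = -2 + 1 = -1, A[1][1] + B[1][1] = 3 + 0 = 3, A[1][2] + B[2][1] = -2 + 9 = 7) = -1 (attained at k = 0)
  C[1][2] = min over k of (A[1][0] + B[0][2] = -2 + 9 = 7, A[1][1] + B[1][2] = 3 + 9 = 12, A[1][2] + B[2][2] = -2 + -1 = -3) = -3 (attained at k = 2)
  C[2][0] = min over k of (A[2][0] + B[0][0] = 0 + 5 = 5, A[2][1] + B[1][0] = -4 + 2 = -2, A[2][2] + B[2][0] = 2 + 8 = 10) = -2 (attained at k = 1)
  C[2][1] = min over k of (A[2][0] + B[0][1] = 0 + 1 = 1, A[2][1] + B[1][1] = -4 + 0 = -4, A[2][2] + B[2][1] = 2 + 9 = 11) = -4 (attained at k = 1)
  C[2][2] = min over k of (A[2][0] + B[0][2] = 0 + 9 = 9, A[2][1] + B[1][2] = -4 + 9 = 5, A[2][2] + B[2][2] = 2 + -1 = 1) = 1 (attained at k = 2)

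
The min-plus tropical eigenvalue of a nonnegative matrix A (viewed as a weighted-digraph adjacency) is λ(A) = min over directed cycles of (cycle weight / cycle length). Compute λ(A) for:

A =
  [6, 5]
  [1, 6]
λ(A) = 3

Enumerate directed cycles and compute their means (weight / length). Sample:
  cycle 0 → 0: weight = 6, length = 1, mean = 6/1 ≈ 6.000
  cycle 1 → 1: weight = 6, length = 1, mean = 6/1 ≈ 6.000
  cycle 0 → 1 → 0: weight = 6, length = 2, mean = 6/2 ≈ 3.000
  cycle 1 → 0 → 1: weight = 6, length = 2, mean = 6/2 ≈ 3.000
Minimum mean = 3.000, attained e.g. along the cycle 0 → 1 → 0 with weight 6 and length 2. So λ(A) = 6/2 = 3.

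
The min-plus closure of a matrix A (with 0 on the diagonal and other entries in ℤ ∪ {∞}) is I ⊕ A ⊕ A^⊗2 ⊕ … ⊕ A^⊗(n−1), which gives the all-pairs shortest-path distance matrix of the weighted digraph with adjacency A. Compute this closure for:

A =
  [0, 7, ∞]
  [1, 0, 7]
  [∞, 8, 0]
Closure =
  [0, 7, 14]
  [1, 0, 7]
  [9, 8, 0]

This is the Floyd-Warshall all-pairs shortest-path computation. For each intermediate vertex k = 0, 1, …, 2, update dist[i][j] ← min(dist[i][j], dist[i][k] + dist[k][j]). The final matrix gives, for each (i, j), the minimum total weight of any directed path from i to j (possibly empty when i = j).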